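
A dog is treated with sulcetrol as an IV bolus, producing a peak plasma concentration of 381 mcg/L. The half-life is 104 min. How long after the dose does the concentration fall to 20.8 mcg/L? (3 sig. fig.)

k = ln 2 / 104 = 0.006665 min⁻¹
C(t) = C₀ e^(−kt)  ⇒  t = ln(C₀/C) / k
t = ln(381/20.8) / 0.006665 = 2.908 / 0.006665 ≈ 436 minutes

436 minutes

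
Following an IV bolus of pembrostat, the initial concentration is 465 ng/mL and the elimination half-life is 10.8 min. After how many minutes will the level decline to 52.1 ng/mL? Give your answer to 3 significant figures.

k = ln 2 / 10.8 = 0.06418 min⁻¹
C(t) = C₀ e^(−kt)  ⇒  t = ln(C₀/C) / k
t = ln(465/52.1) / 0.06418 = 2.189 / 0.06418 ≈ 34.1 minutes

34.1 minutes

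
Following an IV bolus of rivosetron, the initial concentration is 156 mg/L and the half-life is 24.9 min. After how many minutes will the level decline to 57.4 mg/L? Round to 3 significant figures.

35.9 minutes

k = ln 2 / 24.9 = 0.02784 min⁻¹
C(t) = C₀ e^(−kt)  ⇒  t = ln(C₀/C) / k
t = ln(156/57.4) / 0.02784 = 0.9998 / 0.02784 ≈ 35.9 minutes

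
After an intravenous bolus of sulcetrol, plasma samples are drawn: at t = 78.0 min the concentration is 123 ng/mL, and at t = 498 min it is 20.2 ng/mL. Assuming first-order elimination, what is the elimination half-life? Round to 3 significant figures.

161 minutes

k = ln(C₁/C₂) / (t₂ − t₁) = ln(123/20.2) / (498 − 78.0)
  = 1.807 / 420.0 = 0.004301 min⁻¹
t½ = ln 2 / k = ln 2 / 0.004301 ≈ 161 minutes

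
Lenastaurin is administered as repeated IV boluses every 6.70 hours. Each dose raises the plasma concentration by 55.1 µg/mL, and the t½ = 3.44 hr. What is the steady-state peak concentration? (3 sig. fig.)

k = ln 2 / 3.44 = 0.2015 hr⁻¹
Fraction remaining after one interval: e^(−kτ) = e^(−0.2015 × 6.70) = 0.2592
R = 1 / (1 − 0.2592) = 1.350
Css,max = 55.1 × 1.350 ≈ 74.4 µg/mL

74.4 µg/mL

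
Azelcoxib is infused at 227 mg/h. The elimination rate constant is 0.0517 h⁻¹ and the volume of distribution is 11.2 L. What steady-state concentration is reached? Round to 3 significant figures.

CL = k · V = 0.0517 × 11.2 = 0.5790 L/h
Css = rate / CL = 227 / 0.5790 ≈ 392 mg/L

392 mg/L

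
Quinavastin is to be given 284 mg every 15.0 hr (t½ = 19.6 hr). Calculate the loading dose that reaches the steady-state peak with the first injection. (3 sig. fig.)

690 mg

k = ln 2 / 19.6 = 0.03536 hr⁻¹
Accumulation ratio R = 1 / (1 − e^(−kτ)) = 1 / (1 − e^(−0.03536×15.0)) = 1 / (1 − 0.5883) = 2.429
Loading dose = maintenance dose × R = 284 × 2.429 ≈ 690 mg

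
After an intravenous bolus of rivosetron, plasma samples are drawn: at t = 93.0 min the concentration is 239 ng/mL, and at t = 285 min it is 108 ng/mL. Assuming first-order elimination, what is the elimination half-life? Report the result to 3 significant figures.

168 minutes

k = ln(C₁/C₂) / (t₂ − t₁) = ln(239/108) / (285 − 93.0)
  = 0.7943 / 192.0 = 0.004137 min⁻¹
t½ = ln 2 / k = ln 2 / 0.004137 ≈ 168 minutes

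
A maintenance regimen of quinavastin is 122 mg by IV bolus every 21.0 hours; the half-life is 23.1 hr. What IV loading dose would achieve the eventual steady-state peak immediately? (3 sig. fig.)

261 mg

k = ln 2 / 23.1 = 0.03001 hr⁻¹
Accumulation ratio R = 1 / (1 − e^(−kτ)) = 1 / (1 − e^(−0.03001×21.0)) = 1 / (1 − 0.5325) = 2.139
Loading dose = maintenance dose × R = 122 × 2.139 ≈ 261 mg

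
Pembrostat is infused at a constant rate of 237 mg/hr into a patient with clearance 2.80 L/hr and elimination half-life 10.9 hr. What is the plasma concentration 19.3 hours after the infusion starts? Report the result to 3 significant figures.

59.8 mg/L

Css = rate / CL = 237 / 2.80 = 84.64 mg/L
k = ln 2 / 10.9 = 0.06359 hr⁻¹
C(t) = Css (1 − e^(−kt)) = 84.64 × (1 − e^(−1.227)) = 84.64 × 0.7069 ≈ 59.8 mg/L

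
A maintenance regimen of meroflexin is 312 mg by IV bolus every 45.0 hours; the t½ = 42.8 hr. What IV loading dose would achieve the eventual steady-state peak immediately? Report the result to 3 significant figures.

603 mg

k = ln 2 / 42.8 = 0.01620 hr⁻¹
Accumulation ratio R = 1 / (1 − e^(−kτ)) = 1 / (1 − e^(−0.01620×45.0)) = 1 / (1 − 0.4825) = 1.932
Loading dose = maintenance dose × R = 312 × 1.932 ≈ 603 mg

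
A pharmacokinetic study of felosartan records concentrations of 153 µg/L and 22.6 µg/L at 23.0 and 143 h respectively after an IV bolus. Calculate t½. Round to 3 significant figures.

43.5 hours

k = ln(C₁/C₂) / (t₂ − t₁) = ln(153/22.6) / (143 − 23.0)
  = 1.912 / 120.0 = 0.01594 h⁻¹
t½ = ln 2 / k = ln 2 / 0.01594 ≈ 43.5 hours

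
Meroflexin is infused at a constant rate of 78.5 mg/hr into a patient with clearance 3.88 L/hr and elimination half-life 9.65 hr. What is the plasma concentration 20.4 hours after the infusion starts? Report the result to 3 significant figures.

15.6 mg/L

Css = rate / CL = 78.5 / 3.88 = 20.23 mg/L
k = ln 2 / 9.65 = 0.07183 hr⁻¹
C(t) = Css (1 − e^(−kt)) = 20.23 × (1 − e^(−1.465)) = 20.23 × 0.7690 ≈ 15.6 mg/L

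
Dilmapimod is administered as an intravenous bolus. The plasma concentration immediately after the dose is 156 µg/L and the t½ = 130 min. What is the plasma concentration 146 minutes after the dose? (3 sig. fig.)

k = ln 2 / 130 = 0.005332 min⁻¹
C(t) = C₀ e^(−kt) = 156 × e^(−0.005332 × 146) = 156 × e^(−0.7785) = 156 × 0.4591 ≈ 71.6 µg/L

71.6 µg/L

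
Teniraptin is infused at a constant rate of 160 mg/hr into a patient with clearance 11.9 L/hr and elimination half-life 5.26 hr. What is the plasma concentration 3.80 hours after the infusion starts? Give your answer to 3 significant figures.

Css = rate / CL = 160 / 11.9 = 13.45 µg/mL
k = ln 2 / 5.26 = 0.1318 hr⁻¹
C(t) = Css (1 − e^(−kt)) = 13.45 × (1 − e^(−0.5008)) = 13.45 × 0.3939 ≈ 5.30 µg/mL

5.30 µg/mL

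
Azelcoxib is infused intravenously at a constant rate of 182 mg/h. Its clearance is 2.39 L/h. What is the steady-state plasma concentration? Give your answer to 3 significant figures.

76.2 µg/mL

Css = infusion rate / CL = 182 / 2.39 ≈ 76.2 µg/mL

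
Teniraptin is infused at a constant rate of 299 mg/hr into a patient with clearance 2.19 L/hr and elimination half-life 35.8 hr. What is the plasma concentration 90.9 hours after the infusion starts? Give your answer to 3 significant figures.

113 µg/mL

Css = rate / CL = 299 / 2.19 = 136.5 µg/mL
k = ln 2 / 35.8 = 0.01936 hr⁻¹
C(t) = Css (1 − e^(−kt)) = 136.5 × (1 − e^(−1.760)) = 136.5 × 0.8280 ≈ 113 µg/mL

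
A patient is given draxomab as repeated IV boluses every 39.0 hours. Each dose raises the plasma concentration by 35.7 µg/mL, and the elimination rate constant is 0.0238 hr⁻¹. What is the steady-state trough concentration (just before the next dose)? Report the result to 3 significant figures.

23.3 µg/mL

Fraction remaining after one interval: e^(−kτ) = e^(−0.02380 × 39.0) = 0.3953
R = 1 / (1 − 0.3953) = 1.654
Css,max = 35.7 × 1.654 = 59.03 µg/mL
Css,min = Css,max × e^(−kτ) = 59.03 × 0.3953 ≈ 23.3 µg/mL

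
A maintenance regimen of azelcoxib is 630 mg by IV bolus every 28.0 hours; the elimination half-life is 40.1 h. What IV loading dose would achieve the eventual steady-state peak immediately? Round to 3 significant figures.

k = ln 2 / 40.1 = 0.01729 h⁻¹
Accumulation ratio R = 1 / (1 − e^(−kτ)) = 1 / (1 − e^(−0.01729×28.0)) = 1 / (1 − 0.6163) = 2.606
Loading dose = maintenance dose × R = 630 × 2.606 ≈ 1640 mg

1640 mg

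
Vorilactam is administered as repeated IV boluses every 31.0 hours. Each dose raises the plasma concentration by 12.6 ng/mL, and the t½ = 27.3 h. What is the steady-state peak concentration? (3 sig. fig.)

23.1 ng/mL

k = ln 2 / 27.3 = 0.02539 h⁻¹
Fraction remaining after one interval: e^(−kτ) = e^(−0.02539 × 31.0) = 0.4552
R = 1 / (1 − 0.4552) = 1.835
Css,max = 12.6 × 1.835 ≈ 23.1 ng/mL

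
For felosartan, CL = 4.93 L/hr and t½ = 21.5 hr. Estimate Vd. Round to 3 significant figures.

153 L

k = ln 2 / t½ = ln 2 / 21.5 = 0.03224 hr⁻¹
V = CL / k = 4.93 / 0.03224 ≈ 153 L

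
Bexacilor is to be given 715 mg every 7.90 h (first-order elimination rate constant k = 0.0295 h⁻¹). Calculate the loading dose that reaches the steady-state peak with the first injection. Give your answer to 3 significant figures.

Accumulation ratio R = 1 / (1 − e^(−kτ)) = 1 / (1 − e^(−0.02950×7.90)) = 1 / (1 − 0.7921) = 4.810
Loading dose = maintenance dose × R = 715 × 4.810 ≈ 3440 mg

3440 mg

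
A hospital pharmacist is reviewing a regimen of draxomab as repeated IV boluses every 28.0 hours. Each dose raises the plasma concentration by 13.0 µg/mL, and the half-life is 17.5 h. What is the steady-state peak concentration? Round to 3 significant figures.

19.4 µg/mL

k = ln 2 / 17.5 = 0.03961 h⁻¹
Fraction remaining after one interval: e^(−kτ) = e^(−0.03961 × 28.0) = 0.3299
R = 1 / (1 − 0.3299) = 1.492
Css,max = 13.0 × 1.492 ≈ 19.4 µg/mL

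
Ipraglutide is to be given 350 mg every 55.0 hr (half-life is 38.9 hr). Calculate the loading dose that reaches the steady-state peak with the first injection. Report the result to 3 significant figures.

560 mg

k = ln 2 / 38.9 = 0.01782 hr⁻¹
Accumulation ratio R = 1 / (1 − e^(−kτ)) = 1 / (1 − e^(−0.01782×55.0)) = 1 / (1 − 0.3753) = 1.601
Loading dose = maintenance dose × R = 350 × 1.601 ≈ 560 mg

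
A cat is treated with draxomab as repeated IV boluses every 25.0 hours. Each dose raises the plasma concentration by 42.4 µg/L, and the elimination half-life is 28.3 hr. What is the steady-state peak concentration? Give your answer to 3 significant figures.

92.6 µg/L

k = ln 2 / 28.3 = 0.02449 hr⁻¹
Fraction remaining after one interval: e^(−kτ) = e^(−0.02449 × 25.0) = 0.5421
R = 1 / (1 − 0.5421) = 2.184
Css,max = 42.4 × 2.184 ≈ 92.6 µg/L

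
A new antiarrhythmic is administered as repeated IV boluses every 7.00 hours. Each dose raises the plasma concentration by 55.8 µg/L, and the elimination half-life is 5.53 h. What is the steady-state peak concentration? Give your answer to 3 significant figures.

k = ln 2 / 5.53 = 0.1253 h⁻¹
Fraction remaining after one interval: e^(−kτ) = e^(−0.1253 × 7.00) = 0.4159
R = 1 / (1 − 0.4159) = 1.712
Css,max = 55.8 × 1.712 ≈ 95.5 µg/L

95.5 µg/L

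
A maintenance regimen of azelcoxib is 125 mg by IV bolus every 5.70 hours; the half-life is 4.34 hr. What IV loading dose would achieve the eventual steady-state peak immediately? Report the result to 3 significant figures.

209 mg

k = ln 2 / 4.34 = 0.1597 hr⁻¹
Accumulation ratio R = 1 / (1 − e^(−kτ)) = 1 / (1 − e^(−0.1597×5.70)) = 1 / (1 − 0.4024) = 1.673
Loading dose = maintenance dose × R = 125 × 1.673 ≈ 209 mg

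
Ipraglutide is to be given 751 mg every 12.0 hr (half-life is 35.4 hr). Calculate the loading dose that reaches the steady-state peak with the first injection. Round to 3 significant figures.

3590 mg

k = ln 2 / 35.4 = 0.01958 hr⁻¹
Accumulation ratio R = 1 / (1 − e^(−kτ)) = 1 / (1 − e^(−0.01958×12.0)) = 1 / (1 − 0.7906) = 4.776
Loading dose = maintenance dose × R = 751 × 4.776 ≈ 3590 mg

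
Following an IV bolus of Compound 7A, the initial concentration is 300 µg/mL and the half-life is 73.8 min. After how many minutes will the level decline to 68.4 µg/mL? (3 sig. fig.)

k = ln 2 / 73.8 = 0.009392 min⁻¹
C(t) = C₀ e^(−kt)  ⇒  t = ln(C₀/C) / k
t = ln(300/68.4) / 0.009392 = 1.478 / 0.009392 ≈ 157 minutes

157 minutes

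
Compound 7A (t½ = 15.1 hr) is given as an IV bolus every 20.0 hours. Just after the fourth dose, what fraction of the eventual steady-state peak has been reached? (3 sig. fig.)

0.975

k = ln 2 / 15.1 = 0.04590 hr⁻¹
f_n = 1 − e^(−nkτ) = 1 − e^(−4 × 0.04590 × 20.0) = 1 − e^(−3.672) = 1 − 0.02542 ≈ 0.975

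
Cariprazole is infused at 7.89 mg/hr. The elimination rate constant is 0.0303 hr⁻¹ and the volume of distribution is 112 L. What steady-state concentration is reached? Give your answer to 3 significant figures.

CL = k · V = 0.0303 × 112 = 3.394 L/hr
Css = rate / CL = 7.89 / 3.394 ≈ 2.32 mg/L

2.32 mg/L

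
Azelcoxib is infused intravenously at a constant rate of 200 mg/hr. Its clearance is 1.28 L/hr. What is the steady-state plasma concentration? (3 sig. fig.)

156 µg/mL

Css = infusion rate / CL = 200 / 1.28 ≈ 156 µg/mL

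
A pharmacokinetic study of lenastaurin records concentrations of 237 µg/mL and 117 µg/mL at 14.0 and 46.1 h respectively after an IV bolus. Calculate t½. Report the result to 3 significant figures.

31.5 hours

k = ln(C₁/C₂) / (t₂ − t₁) = ln(237/117) / (46.1 − 14.0)
  = 0.7059 / 32.10 = 0.02199 h⁻¹
t½ = ln 2 / k = ln 2 / 0.02199 ≈ 31.5 hours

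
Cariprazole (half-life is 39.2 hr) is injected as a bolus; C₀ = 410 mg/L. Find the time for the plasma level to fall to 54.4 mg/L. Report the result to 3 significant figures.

k = ln 2 / 39.2 = 0.01768 hr⁻¹
C(t) = C₀ e^(−kt)  ⇒  t = ln(C₀/C) / k
t = ln(410/54.4) / 0.01768 = 2.020 / 0.01768 ≈ 114 hours

114 hours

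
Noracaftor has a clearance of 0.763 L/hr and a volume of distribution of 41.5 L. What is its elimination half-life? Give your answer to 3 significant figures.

37.7 hours

k = CL / V = 0.763 / 41.5 = 0.01839 hr⁻¹
t½ = ln 2 / k = ln 2 / 0.01839 ≈ 37.7 hours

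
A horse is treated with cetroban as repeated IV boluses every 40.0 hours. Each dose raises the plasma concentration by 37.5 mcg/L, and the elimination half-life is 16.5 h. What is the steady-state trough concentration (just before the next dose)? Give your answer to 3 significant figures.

k = ln 2 / 16.5 = 0.04201 h⁻¹
Fraction remaining after one interval: e^(−kτ) = e^(−0.04201 × 40.0) = 0.1863
R = 1 / (1 − 0.1863) = 1.229
Css,max = 37.5 × 1.229 = 46.09 mcg/L
Css,min = Css,max × e^(−kτ) = 46.09 × 0.1863 ≈ 8.59 mcg/L

8.59 mcg/L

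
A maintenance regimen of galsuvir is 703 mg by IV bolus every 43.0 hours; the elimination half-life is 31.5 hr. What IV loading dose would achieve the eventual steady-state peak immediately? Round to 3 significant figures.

1150 mg

k = ln 2 / 31.5 = 0.02200 hr⁻¹
Accumulation ratio R = 1 / (1 − e^(−kτ)) = 1 / (1 − e^(−0.02200×43.0)) = 1 / (1 − 0.3882) = 1.635
Loading dose = maintenance dose × R = 703 × 1.635 ≈ 1150 mg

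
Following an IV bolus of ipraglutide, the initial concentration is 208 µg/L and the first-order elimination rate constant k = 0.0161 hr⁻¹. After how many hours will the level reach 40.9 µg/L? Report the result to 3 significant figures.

C(t) = C₀ e^(−kt)  ⇒  t = ln(C₀/C) / k
t = ln(208/40.9) / 0.01610 = 1.626 / 0.01610 ≈ 101 hours

101 hours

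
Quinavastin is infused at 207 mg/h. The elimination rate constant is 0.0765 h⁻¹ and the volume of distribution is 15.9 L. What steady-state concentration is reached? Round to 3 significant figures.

170 µg/mL

CL = k · V = 0.0765 × 15.9 = 1.216 L/h
Css = rate / CL = 207 / 1.216 ≈ 170 µg/mL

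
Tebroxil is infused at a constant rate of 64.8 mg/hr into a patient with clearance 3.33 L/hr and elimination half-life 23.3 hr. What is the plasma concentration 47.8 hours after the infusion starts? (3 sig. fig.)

14.8 µg/mL

Css = rate / CL = 64.8 / 3.33 = 19.46 µg/mL
k = ln 2 / 23.3 = 0.02975 hr⁻¹
C(t) = Css (1 − e^(−kt)) = 19.46 × (1 − e^(−1.422)) = 19.46 × 0.7588 ≈ 14.8 µg/mL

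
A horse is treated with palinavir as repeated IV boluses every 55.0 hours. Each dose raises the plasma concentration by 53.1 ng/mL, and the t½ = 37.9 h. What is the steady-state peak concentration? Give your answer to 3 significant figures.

83.7 ng/mL

k = ln 2 / 37.9 = 0.01829 h⁻¹
Fraction remaining after one interval: e^(−kτ) = e^(−0.01829 × 55.0) = 0.3657
R = 1 / (1 − 0.3657) = 1.577
Css,max = 53.1 × 1.577 ≈ 83.7 ng/mL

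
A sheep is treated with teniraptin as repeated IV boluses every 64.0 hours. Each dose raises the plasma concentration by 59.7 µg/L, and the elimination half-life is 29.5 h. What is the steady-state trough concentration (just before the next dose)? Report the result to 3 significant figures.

k = ln 2 / 29.5 = 0.02350 h⁻¹
Fraction remaining after one interval: e^(−kτ) = e^(−0.02350 × 64.0) = 0.2223
R = 1 / (1 − 0.2223) = 1.286
Css,max = 59.7 × 1.286 = 76.76 µg/L
Css,min = Css,max × e^(−kτ) = 76.76 × 0.2223 ≈ 17.1 µg/L

17.1 µg/L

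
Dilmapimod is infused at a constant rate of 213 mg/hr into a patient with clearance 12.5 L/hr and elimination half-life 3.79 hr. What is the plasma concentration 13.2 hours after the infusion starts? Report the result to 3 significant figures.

Css = rate / CL = 213 / 12.5 = 17.04 µg/mL
k = ln 2 / 3.79 = 0.1829 hr⁻¹
C(t) = Css (1 − e^(−kt)) = 17.04 × (1 − e^(−2.414)) = 17.04 × 0.9106 ≈ 15.5 µg/mL

15.5 µg/mL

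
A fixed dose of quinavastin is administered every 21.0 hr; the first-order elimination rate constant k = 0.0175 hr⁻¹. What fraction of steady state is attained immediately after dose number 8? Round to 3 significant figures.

f_n = 1 − e^(−nkτ) = 1 − e^(−8 × 0.01750 × 21.0) = 1 − e^(−2.940) = 1 − 0.05287 ≈ 0.947

0.947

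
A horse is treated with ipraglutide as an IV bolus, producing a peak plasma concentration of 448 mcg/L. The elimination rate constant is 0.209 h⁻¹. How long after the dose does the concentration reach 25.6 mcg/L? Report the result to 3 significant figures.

13.7 hours

C(t) = C₀ e^(−kt)  ⇒  t = ln(C₀/C) / k
t = ln(448/25.6) / 0.2090 = 2.862 / 0.2090 ≈ 13.7 hours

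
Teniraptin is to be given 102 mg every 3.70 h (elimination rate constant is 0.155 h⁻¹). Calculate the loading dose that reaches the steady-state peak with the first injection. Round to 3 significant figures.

234 mg

Accumulation ratio R = 1 / (1 − e^(−kτ)) = 1 / (1 − e^(−0.1550×3.70)) = 1 / (1 − 0.5635) = 2.291
Loading dose = maintenance dose × R = 102 × 2.291 ≈ 234 mg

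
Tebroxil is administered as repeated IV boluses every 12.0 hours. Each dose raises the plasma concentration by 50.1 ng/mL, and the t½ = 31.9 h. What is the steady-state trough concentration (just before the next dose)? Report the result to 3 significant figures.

168 ng/mL

k = ln 2 / 31.9 = 0.02173 h⁻¹
Fraction remaining after one interval: e^(−kτ) = e^(−0.02173 × 12.0) = 0.7705
R = 1 / (1 − 0.7705) = 4.357
Css,max = 50.1 × 4.357 = 218.3 ng/mL
Css,min = Css,max × e^(−kτ) = 218.3 × 0.7705 ≈ 168 ng/mL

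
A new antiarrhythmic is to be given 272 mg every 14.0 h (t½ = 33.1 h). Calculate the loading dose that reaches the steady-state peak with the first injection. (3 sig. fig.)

k = ln 2 / 33.1 = 0.02094 h⁻¹
Accumulation ratio R = 1 / (1 − e^(−kτ)) = 1 / (1 − e^(−0.02094×14.0)) = 1 / (1 − 0.7459) = 3.935
Loading dose = maintenance dose × R = 272 × 3.935 ≈ 1070 mg

1070 mg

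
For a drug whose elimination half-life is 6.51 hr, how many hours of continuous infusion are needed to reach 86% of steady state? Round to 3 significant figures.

k = ln 2 / 6.51 = 0.1065 hr⁻¹
f = 1 − e^(−kt)  ⇒  t = −ln(1 − f) / k
t = −ln(1 − 0.86) / 0.1065 = 1.966 / 0.1065 ≈ 18.5 hours

18.5 hours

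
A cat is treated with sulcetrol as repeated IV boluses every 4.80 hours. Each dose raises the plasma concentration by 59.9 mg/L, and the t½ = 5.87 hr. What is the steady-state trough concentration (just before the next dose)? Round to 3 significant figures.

78.5 mg/L

k = ln 2 / 5.87 = 0.1181 hr⁻¹
Fraction remaining after one interval: e^(−kτ) = e^(−0.1181 × 4.80) = 0.5673
R = 1 / (1 − 0.5673) = 2.311
Css,max = 59.9 × 2.311 = 138.4 mg/L
Css,min = Css,max × e^(−kτ) = 138.4 × 0.5673 ≈ 78.5 mg/L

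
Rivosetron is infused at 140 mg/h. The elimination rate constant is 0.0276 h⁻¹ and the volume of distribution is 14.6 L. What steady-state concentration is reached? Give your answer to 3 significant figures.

347 µg/mL

CL = k · V = 0.0276 × 14.6 = 0.4030 L/h
Css = rate / CL = 140 / 0.4030 ≈ 347 µg/mL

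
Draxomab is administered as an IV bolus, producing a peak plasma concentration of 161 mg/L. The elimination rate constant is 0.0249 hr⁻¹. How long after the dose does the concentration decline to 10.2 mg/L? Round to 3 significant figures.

C(t) = C₀ e^(−kt)  ⇒  t = ln(C₀/C) / k
t = ln(161/10.2) / 0.02490 = 2.759 / 0.02490 ≈ 111 hours

111 hours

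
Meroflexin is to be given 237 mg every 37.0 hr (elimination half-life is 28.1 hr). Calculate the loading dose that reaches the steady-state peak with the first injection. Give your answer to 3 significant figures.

396 mg

k = ln 2 / 28.1 = 0.02467 hr⁻¹
Accumulation ratio R = 1 / (1 − e^(−kτ)) = 1 / (1 − e^(−0.02467×37.0)) = 1 / (1 − 0.4014) = 1.671
Loading dose = maintenance dose × R = 237 × 1.671 ≈ 396 mg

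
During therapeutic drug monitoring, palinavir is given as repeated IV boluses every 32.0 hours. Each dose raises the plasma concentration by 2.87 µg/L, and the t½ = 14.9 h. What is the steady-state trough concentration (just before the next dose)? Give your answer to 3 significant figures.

k = ln 2 / 14.9 = 0.04652 h⁻¹
Fraction remaining after one interval: e^(−kτ) = e^(−0.04652 × 32.0) = 0.2257
R = 1 / (1 − 0.2257) = 1.291
Css,max = 2.87 × 1.291 = 3.706 µg/L
Css,min = Css,max × e^(−kτ) = 3.706 × 0.2257 ≈ 0.836 µg/L

0.836 µg/L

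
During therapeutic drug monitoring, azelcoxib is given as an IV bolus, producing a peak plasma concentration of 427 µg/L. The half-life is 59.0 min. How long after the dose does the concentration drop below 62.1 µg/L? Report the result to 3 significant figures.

164 minutes

k = ln 2 / 59.0 = 0.01175 min⁻¹
C(t) = C₀ e^(−kt)  ⇒  t = ln(C₀/C) / k
t = ln(427/62.1) / 0.01175 = 1.928 / 0.01175 ≈ 164 minutes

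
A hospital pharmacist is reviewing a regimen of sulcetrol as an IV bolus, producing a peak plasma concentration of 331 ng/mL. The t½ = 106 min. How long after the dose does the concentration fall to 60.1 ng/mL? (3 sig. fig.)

k = ln 2 / 106 = 0.006539 min⁻¹
C(t) = C₀ e^(−kt)  ⇒  t = ln(C₀/C) / k
t = ln(331/60.1) / 0.006539 = 1.706 / 0.006539 ≈ 261 minutes

261 minutes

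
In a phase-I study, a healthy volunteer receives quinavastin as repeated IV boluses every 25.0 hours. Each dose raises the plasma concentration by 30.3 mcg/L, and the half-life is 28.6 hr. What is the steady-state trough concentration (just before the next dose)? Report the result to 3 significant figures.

36.4 mcg/L

k = ln 2 / 28.6 = 0.02424 hr⁻¹
Fraction remaining after one interval: e^(−kτ) = e^(−0.02424 × 25.0) = 0.5456
R = 1 / (1 − 0.5456) = 2.201
Css,max = 30.3 × 2.201 = 66.68 mcg/L
Css,min = Css,max × e^(−kτ) = 66.68 × 0.5456 ≈ 36.4 mcg/L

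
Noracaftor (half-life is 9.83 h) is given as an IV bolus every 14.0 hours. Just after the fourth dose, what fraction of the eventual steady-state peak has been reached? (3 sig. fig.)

k = ln 2 / 9.83 = 0.07051 h⁻¹
f_n = 1 − e^(−nkτ) = 1 − e^(−4 × 0.07051 × 14.0) = 1 − e^(−3.949) = 1 − 0.01928 ≈ 0.981

0.981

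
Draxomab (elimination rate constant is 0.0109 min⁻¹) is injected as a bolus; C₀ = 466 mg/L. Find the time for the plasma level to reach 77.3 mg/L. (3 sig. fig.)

C(t) = C₀ e^(−kt)  ⇒  t = ln(C₀/C) / k
t = ln(466/77.3) / 0.01090 = 1.796 / 0.01090 ≈ 165 minutes

165 minutes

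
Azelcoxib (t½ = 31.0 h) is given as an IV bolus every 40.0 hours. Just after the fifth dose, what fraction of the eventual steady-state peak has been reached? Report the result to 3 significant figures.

k = ln 2 / 31.0 = 0.02236 h⁻¹
f_n = 1 − e^(−nkτ) = 1 − e^(−5 × 0.02236 × 40.0) = 1 − e^(−4.472) = 1 − 0.01143 ≈ 0.989

0.989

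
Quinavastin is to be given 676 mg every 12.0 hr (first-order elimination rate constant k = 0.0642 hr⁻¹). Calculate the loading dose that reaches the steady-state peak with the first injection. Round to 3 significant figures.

1260 mg

Accumulation ratio R = 1 / (1 − e^(−kτ)) = 1 / (1 − e^(−0.06420×12.0)) = 1 / (1 − 0.4628) = 1.862
Loading dose = maintenance dose × R = 676 × 1.862 ≈ 1260 mg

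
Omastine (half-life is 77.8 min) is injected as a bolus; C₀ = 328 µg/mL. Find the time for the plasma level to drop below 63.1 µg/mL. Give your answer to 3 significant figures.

k = ln 2 / 77.8 = 0.008909 min⁻¹
C(t) = C₀ e^(−kt)  ⇒  t = ln(C₀/C) / k
t = ln(328/63.1) / 0.008909 = 1.648 / 0.008909 ≈ 185 minutes

185 minutes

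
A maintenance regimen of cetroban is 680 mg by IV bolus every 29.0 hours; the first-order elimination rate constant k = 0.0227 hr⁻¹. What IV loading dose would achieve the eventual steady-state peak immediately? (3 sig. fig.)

1410 mg

Accumulation ratio R = 1 / (1 − e^(−kτ)) = 1 / (1 − e^(−0.02270×29.0)) = 1 / (1 − 0.5177) = 2.074
Loading dose = maintenance dose × R = 680 × 2.074 ≈ 1410 mg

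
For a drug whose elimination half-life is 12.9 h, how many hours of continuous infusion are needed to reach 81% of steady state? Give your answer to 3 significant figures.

k = ln 2 / 12.9 = 0.05373 h⁻¹
f = 1 − e^(−kt)  ⇒  t = −ln(1 − f) / k
t = −ln(1 − 0.81) / 0.05373 = 1.661 / 0.05373 ≈ 30.9 hours

30.9 hours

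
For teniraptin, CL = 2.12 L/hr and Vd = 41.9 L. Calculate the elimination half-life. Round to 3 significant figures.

k = CL / V = 2.12 / 41.9 = 0.05060 hr⁻¹
t½ = ln 2 / k = ln 2 / 0.05060 ≈ 13.7 hours

13.7 hours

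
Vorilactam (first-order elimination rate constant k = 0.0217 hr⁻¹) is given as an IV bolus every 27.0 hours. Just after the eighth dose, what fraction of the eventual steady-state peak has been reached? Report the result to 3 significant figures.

0.991

f_n = 1 − e^(−nkτ) = 1 − e^(−8 × 0.02170 × 27.0) = 1 − e^(−4.687) = 1 − 0.009212 ≈ 0.991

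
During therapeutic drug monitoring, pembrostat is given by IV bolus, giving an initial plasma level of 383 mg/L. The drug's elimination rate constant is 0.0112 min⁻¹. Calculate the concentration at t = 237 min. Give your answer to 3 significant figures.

C(t) = C₀ e^(−kt) = 383 × e^(−0.01120 × 237) = 383 × e^(−2.654) = 383 × 0.07034 ≈ 26.9 mg/L

26.9 mg/L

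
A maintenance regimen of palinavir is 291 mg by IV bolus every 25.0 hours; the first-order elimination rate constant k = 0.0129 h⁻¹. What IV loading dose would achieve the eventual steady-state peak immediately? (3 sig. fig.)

Accumulation ratio R = 1 / (1 − e^(−kτ)) = 1 / (1 − e^(−0.01290×25.0)) = 1 / (1 − 0.7243) = 3.628
Loading dose = maintenance dose × R = 291 × 3.628 ≈ 1060 mg

1060 mg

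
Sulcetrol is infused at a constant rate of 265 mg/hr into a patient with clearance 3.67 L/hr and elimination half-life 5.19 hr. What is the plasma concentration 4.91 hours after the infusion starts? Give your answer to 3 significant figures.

34.7 mg/L

Css = rate / CL = 265 / 3.67 = 72.21 mg/L
k = ln 2 / 5.19 = 0.1336 hr⁻¹
C(t) = Css (1 − e^(−kt)) = 72.21 × (1 − e^(−0.6558)) = 72.21 × 0.4809 ≈ 34.7 mg/L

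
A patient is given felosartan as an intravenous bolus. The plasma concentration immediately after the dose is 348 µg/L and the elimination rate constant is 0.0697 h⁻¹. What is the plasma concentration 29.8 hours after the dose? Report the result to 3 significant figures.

43.6 µg/L

C(t) = C₀ e^(−kt) = 348 × e^(−0.06970 × 29.8) = 348 × e^(−2.077) = 348 × 0.1253 ≈ 43.6 µg/L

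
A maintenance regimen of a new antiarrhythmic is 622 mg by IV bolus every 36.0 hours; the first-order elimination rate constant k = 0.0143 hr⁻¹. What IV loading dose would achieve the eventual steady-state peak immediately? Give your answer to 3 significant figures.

Accumulation ratio R = 1 / (1 − e^(−kτ)) = 1 / (1 − e^(−0.01430×36.0)) = 1 / (1 − 0.5976) = 2.485
Loading dose = maintenance dose × R = 622 × 2.485 ≈ 1550 mg

1550 mg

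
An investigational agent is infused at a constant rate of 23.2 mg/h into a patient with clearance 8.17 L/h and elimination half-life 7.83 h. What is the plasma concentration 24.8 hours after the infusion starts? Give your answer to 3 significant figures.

Css = rate / CL = 23.2 / 8.17 = 2.840 µg/mL
k = ln 2 / 7.83 = 0.08852 h⁻¹
C(t) = Css (1 − e^(−kt)) = 2.840 × (1 − e^(−2.195)) = 2.840 × 0.8887 ≈ 2.52 µg/mL

2.52 µg/mL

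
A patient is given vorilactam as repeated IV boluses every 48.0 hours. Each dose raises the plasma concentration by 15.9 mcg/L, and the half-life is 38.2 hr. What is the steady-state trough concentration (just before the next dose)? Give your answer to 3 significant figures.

11.4 mcg/L

k = ln 2 / 38.2 = 0.01815 hr⁻¹
Fraction remaining after one interval: e^(−kτ) = e^(−0.01815 × 48.0) = 0.4185
R = 1 / (1 − 0.4185) = 1.720
Css,max = 15.9 × 1.720 = 27.35 mcg/L
Css,min = Css,max × e^(−kτ) = 27.35 × 0.4185 ≈ 11.4 mcg/L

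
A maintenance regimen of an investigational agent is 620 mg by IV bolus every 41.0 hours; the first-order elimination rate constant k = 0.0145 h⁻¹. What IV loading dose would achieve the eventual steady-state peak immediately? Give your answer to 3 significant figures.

Accumulation ratio R = 1 / (1 − e^(−kτ)) = 1 / (1 − e^(−0.01450×41.0)) = 1 / (1 − 0.5518) = 2.231
Loading dose = maintenance dose × R = 620 × 2.231 ≈ 1380 mg

1380 mg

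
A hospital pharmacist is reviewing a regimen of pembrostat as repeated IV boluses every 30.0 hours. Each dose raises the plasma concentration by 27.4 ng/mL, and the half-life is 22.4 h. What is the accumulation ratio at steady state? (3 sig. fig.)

k = ln 2 / 22.4 = 0.03094 h⁻¹
Fraction remaining after one interval: e^(−kτ) = e^(−0.03094 × 30.0) = 0.3952
R = 1 / (1 − 0.3952) = 1 / 0.6048 ≈ 1.65

1.65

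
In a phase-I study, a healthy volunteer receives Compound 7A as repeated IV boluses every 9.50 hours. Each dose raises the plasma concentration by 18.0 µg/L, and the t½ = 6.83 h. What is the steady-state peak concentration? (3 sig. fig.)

k = ln 2 / 6.83 = 0.1015 h⁻¹
Fraction remaining after one interval: e^(−kτ) = e^(−0.1015 × 9.50) = 0.3813
R = 1 / (1 − 0.3813) = 1.616
Css,max = 18.0 × 1.616 ≈ 29.1 µg/L

29.1 µg/L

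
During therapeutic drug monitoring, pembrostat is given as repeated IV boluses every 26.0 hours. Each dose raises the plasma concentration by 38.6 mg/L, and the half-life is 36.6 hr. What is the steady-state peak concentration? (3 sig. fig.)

99.3 mg/L

k = ln 2 / 36.6 = 0.01894 hr⁻¹
Fraction remaining after one interval: e^(−kτ) = e^(−0.01894 × 26.0) = 0.6112
R = 1 / (1 − 0.6112) = 2.572
Css,max = 38.6 × 2.572 ≈ 99.3 mg/L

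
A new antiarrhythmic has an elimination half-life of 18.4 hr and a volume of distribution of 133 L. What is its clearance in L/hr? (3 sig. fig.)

k = ln 2 / t½ = ln 2 / 18.4 = 0.03767 hr⁻¹
CL = k · V = 0.03767 × 133 ≈ 5.01 L/hr

5.01 L/hr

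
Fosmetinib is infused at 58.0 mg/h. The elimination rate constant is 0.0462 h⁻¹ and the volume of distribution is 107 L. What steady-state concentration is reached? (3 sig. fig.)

11.7 mg/L

CL = k · V = 0.0462 × 107 = 4.943 L/h
Css = rate / CL = 58.0 / 4.943 ≈ 11.7 mg/L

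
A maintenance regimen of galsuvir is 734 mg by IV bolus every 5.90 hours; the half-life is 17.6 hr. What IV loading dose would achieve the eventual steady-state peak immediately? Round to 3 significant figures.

k = ln 2 / 17.6 = 0.03938 hr⁻¹
Accumulation ratio R = 1 / (1 − e^(−kτ)) = 1 / (1 − e^(−0.03938×5.90)) = 1 / (1 − 0.7927) = 4.823
Loading dose = maintenance dose × R = 734 × 4.823 ≈ 3540 mg

3540 mg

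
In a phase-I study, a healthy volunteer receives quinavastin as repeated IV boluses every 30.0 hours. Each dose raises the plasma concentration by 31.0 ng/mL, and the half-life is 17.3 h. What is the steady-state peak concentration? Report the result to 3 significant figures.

44.3 ng/mL

k = ln 2 / 17.3 = 0.04007 h⁻¹
Fraction remaining after one interval: e^(−kτ) = e^(−0.04007 × 30.0) = 0.3006
R = 1 / (1 − 0.3006) = 1.430
Css,max = 31.0 × 1.430 ≈ 44.3 ng/mL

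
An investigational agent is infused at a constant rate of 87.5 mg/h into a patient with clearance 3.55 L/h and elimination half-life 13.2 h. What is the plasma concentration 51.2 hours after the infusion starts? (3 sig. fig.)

Css = rate / CL = 87.5 / 3.55 = 24.65 µg/mL
k = ln 2 / 13.2 = 0.05251 h⁻¹
C(t) = Css (1 − e^(−kt)) = 24.65 × (1 − e^(−2.689)) = 24.65 × 0.9320 ≈ 23.0 µg/mL

23.0 µg/mL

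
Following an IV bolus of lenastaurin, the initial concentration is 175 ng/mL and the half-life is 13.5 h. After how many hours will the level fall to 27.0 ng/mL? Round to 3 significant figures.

k = ln 2 / 13.5 = 0.05134 h⁻¹
C(t) = C₀ e^(−kt)  ⇒  t = ln(C₀/C) / k
t = ln(175/27.0) / 0.05134 = 1.869 / 0.05134 ≈ 36.4 hours

36.4 hours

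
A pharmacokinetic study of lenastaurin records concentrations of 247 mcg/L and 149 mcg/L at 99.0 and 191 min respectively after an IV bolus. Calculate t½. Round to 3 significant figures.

k = ln(C₁/C₂) / (t₂ − t₁) = ln(247/149) / (191 − 99.0)
  = 0.5054 / 92.00 = 0.005494 min⁻¹
t½ = ln 2 / k = ln 2 / 0.005494 ≈ 126 minutes

126 minutes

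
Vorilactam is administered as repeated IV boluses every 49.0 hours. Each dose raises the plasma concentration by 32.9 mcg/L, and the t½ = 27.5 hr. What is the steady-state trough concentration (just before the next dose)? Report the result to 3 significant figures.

13.5 mcg/L

k = ln 2 / 27.5 = 0.02521 hr⁻¹
Fraction remaining after one interval: e^(−kτ) = e^(−0.02521 × 49.0) = 0.2908
R = 1 / (1 − 0.2908) = 1.410
Css,max = 32.9 × 1.410 = 46.39 mcg/L
Css,min = Css,max × e^(−kτ) = 46.39 × 0.2908 ≈ 13.5 mcg/L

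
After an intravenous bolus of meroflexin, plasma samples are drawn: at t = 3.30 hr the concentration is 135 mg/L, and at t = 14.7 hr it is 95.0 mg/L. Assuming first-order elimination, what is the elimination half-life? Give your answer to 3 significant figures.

k = ln(C₁/C₂) / (t₂ − t₁) = ln(135/95.0) / (14.7 − 3.30)
  = 0.3514 / 11.40 = 0.03082 hr⁻¹
t½ = ln 2 / k = ln 2 / 0.03082 ≈ 22.5 hours

22.5 hours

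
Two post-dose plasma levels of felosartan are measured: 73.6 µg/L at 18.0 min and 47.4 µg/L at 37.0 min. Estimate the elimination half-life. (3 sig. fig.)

k = ln(C₁/C₂) / (t₂ − t₁) = ln(73.6/47.4) / (37.0 − 18.0)
  = 0.4400 / 19.00 = 0.02316 min⁻¹
t½ = ln 2 / k = ln 2 / 0.02316 ≈ 29.9 minutes

29.9 minutes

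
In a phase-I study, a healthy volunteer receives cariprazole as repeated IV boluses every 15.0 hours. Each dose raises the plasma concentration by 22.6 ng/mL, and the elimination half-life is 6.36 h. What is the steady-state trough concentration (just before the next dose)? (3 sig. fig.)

5.47 ng/mL

k = ln 2 / 6.36 = 0.1090 h⁻¹
Fraction remaining after one interval: e^(−kτ) = e^(−0.1090 × 15.0) = 0.1950
R = 1 / (1 − 0.1950) = 1.242
Css,max = 22.6 × 1.242 = 28.07 ng/mL
Css,min = Css,max × e^(−kτ) = 28.07 × 0.1950 ≈ 5.47 ng/mL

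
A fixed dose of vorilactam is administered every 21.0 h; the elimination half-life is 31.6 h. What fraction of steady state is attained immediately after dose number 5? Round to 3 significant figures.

0.900

k = ln 2 / 31.6 = 0.02194 h⁻¹
f_n = 1 − e^(−nkτ) = 1 − e^(−5 × 0.02194 × 21.0) = 1 − e^(−2.303) = 1 − 0.09994 ≈ 0.900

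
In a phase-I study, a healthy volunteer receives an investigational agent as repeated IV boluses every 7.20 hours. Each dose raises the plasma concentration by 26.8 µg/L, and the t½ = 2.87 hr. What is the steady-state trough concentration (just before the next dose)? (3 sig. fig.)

k = ln 2 / 2.87 = 0.2415 hr⁻¹
Fraction remaining after one interval: e^(−kτ) = e^(−0.2415 × 7.20) = 0.1757
R = 1 / (1 − 0.1757) = 1.213
Css,max = 26.8 × 1.213 = 32.51 µg/L
Css,min = Css,max × e^(−kτ) = 32.51 × 0.1757 ≈ 5.71 µg/L

5.71 µg/L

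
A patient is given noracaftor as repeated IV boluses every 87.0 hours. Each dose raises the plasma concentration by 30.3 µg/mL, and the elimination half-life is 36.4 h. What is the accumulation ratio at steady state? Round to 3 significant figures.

1.24

k = ln 2 / 36.4 = 0.01904 h⁻¹
Fraction remaining after one interval: e^(−kτ) = e^(−0.01904 × 87.0) = 0.1908
R = 1 / (1 − 0.1908) = 1 / 0.8092 ≈ 1.24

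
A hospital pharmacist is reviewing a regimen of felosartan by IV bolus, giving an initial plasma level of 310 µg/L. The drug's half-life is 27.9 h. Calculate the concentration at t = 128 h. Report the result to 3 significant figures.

12.9 µg/L

k = ln 2 / 27.9 = 0.02484 h⁻¹
C(t) = C₀ e^(−kt) = 310 × e^(−0.02484 × 128) = 310 × e^(−3.180) = 310 × 0.04158 ≈ 12.9 µg/L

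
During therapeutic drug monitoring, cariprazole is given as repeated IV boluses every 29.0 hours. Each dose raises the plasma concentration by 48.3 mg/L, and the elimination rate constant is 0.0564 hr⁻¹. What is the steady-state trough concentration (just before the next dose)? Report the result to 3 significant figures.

Fraction remaining after one interval: e^(−kτ) = e^(−0.05640 × 29.0) = 0.1948
R = 1 / (1 − 0.1948) = 1.242
Css,max = 48.3 × 1.242 = 59.99 mg/L
Css,min = Css,max × e^(−kτ) = 59.99 × 0.1948 ≈ 11.7 mg/L

11.7 mg/L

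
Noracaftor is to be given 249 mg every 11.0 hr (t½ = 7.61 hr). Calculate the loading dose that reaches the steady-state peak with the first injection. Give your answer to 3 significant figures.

k = ln 2 / 7.61 = 0.09108 hr⁻¹
Accumulation ratio R = 1 / (1 − e^(−kτ)) = 1 / (1 − e^(−0.09108×11.0)) = 1 / (1 − 0.3672) = 1.580
Loading dose = maintenance dose × R = 249 × 1.580 ≈ 393 mg

393 mg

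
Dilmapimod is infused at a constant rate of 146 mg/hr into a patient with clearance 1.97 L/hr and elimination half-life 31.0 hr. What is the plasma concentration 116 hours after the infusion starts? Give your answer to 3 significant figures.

Css = rate / CL = 146 / 1.97 = 74.11 µg/mL
k = ln 2 / 31.0 = 0.02236 hr⁻¹
C(t) = Css (1 − e^(−kt)) = 74.11 × (1 − e^(−2.594)) = 74.11 × 0.9253 ≈ 68.6 µg/mL

68.6 µg/mL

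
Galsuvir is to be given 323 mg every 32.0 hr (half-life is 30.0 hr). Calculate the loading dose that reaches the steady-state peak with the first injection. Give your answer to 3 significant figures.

k = ln 2 / 30.0 = 0.02310 hr⁻¹
Accumulation ratio R = 1 / (1 − e^(−kτ)) = 1 / (1 − e^(−0.02310×32.0)) = 1 / (1 − 0.4774) = 1.914
Loading dose = maintenance dose × R = 323 × 1.914 ≈ 618 mg

618 mg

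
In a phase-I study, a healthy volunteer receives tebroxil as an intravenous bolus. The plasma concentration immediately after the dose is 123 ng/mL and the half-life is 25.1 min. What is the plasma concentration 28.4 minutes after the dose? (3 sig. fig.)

k = ln 2 / 25.1 = 0.02762 min⁻¹
C(t) = C₀ e^(−kt) = 123 × e^(−0.02762 × 28.4) = 123 × e^(−0.7843) = 123 × 0.4564 ≈ 56.1 ng/mL

56.1 ng/mL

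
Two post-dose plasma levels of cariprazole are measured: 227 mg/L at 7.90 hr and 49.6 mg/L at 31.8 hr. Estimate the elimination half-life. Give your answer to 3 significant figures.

10.9 hours

k = ln(C₁/C₂) / (t₂ − t₁) = ln(227/49.6) / (31.8 − 7.90)
  = 1.521 / 23.90 = 0.06364 hr⁻¹
t½ = ln 2 / k = ln 2 / 0.06364 ≈ 10.9 hours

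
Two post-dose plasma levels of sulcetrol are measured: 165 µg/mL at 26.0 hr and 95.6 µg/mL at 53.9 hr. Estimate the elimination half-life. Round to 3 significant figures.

k = ln(C₁/C₂) / (t₂ − t₁) = ln(165/95.6) / (53.9 − 26.0)
  = 0.5458 / 27.90 = 0.01956 hr⁻¹
t½ = ln 2 / k = ln 2 / 0.01956 ≈ 35.4 hours

35.4 hours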